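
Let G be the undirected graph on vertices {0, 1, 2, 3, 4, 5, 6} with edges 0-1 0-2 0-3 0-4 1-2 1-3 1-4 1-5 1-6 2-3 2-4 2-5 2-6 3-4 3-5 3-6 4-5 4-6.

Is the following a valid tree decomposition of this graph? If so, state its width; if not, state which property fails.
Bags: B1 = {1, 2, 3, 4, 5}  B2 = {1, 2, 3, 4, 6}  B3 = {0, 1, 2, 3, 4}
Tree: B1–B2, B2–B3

Vertex coverage: the bags together contain {0, 1, 2, 3, 4, 5, 6}, the full vertex set. Edge coverage: each edge of G has both endpoints in at least one bag. Running intersection: for every vertex, the bags containing it form a connected subtree. All three properties hold, so this is a valid tree decomposition of width max|bag| − 1 = 4, and hence tw(G) ≤ 4.

Yes; width 4.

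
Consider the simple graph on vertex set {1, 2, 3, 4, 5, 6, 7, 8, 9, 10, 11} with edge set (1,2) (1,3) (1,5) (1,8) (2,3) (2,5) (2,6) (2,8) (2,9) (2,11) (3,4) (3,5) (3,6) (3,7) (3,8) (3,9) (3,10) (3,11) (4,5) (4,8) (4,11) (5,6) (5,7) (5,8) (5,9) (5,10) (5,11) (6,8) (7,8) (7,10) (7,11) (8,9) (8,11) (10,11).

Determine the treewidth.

4

A width-4 tree decomposition is:
Bags: B1 = {2, 3, 5, 8, 11}  B2 = {2, 3, 5, 8, 9}  B3 = {2, 3, 5, 6, 8}  B4 = {3, 4, 5, 8, 11}  B5 = {1, 2, 3, 5, 8}  B6 = {3, 5, 7, 8, 11}  B7 = {3, 5, 7, 10, 11}
Tree: B1–B2, B1–B3, B1–B4, B2–B5, B4–B6, B6–B7
Every bag has size at most 5, so the width is 5 − 1 = 4 and tw(G) ≤ 4. Conversely, {1, 2, 3, 5, 8} is a clique of size 5, and the vertices of any clique must share a bag in every tree decomposition; so some bag has ≥ 5 vertices and tw(G) ≥ 4. Therefore the treewidth is 4.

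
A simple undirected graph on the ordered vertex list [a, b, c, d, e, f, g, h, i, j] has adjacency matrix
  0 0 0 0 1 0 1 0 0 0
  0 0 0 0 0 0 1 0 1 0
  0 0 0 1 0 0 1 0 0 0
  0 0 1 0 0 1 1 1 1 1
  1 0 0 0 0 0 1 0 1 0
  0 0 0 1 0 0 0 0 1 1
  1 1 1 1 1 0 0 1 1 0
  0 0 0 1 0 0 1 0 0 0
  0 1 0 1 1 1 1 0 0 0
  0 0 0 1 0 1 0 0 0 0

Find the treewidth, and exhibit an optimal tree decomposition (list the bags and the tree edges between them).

Treewidth 2.
One optimal decomposition is:
Bags: B1 = {d, g, i}  B2 = {d, f, i}  B3 = {d, f, j}  B4 = {c, d, g}  B5 = {e, g, i}  B6 = {a, e, g}  B7 = {d, g, h}  B8 = {b, g, i}
Tree: B1–B2, B2–B3, B1–B4, B1–B5, B5–B6, B1–B7, B1–B8

Every bag has size at most 3, so the width is 3 − 1 = 2 and tw(G) ≤ 2. On the other hand G contains the 3-clique {d, g, h}. A clique must lie in a single bag of any decomposition, so no decomposition can have width below 2. Hence tw(G) = 2 exactly.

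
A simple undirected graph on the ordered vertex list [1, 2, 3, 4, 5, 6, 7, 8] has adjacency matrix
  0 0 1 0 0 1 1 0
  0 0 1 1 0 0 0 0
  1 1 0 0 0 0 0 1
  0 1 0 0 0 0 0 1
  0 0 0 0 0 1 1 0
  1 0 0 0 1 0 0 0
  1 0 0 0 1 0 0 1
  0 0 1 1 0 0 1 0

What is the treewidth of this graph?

A width-2 tree decomposition is:
Bags: B1 = {2, 4, 8}  B2 = {2, 3, 8}  B3 = {3, 7, 8}  B4 = {1, 3, 7}  B5 = {1, 5, 7}  B6 = {1, 5, 6}
Tree: B1–B2, B2–B3, B3–B4, B4–B5, B5–B6
The largest bag has 3 vertices, giving width 2; this decomposition certifies tw(G) ≤ 2. The edges 4–2–3–8–4 form a cycle, so G is not a tree and its treewidth is at least 2. Combining the bounds, tw(G) = 2.

2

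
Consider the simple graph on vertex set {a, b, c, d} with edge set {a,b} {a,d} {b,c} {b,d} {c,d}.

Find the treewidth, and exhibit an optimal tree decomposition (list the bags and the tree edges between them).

Treewidth 2.
Bags: B1 = {a, b, d}  B2 = {b, c, d}
Tree: B1–B2

Each bag holds 3 vertices, so the decomposition has width 2, which upper-bounds the treewidth. On the other hand G contains the 3-clique {b, c, d}. A clique must lie in a single bag of any decomposition, so no decomposition can have width below 2. The upper and lower bounds meet at 2, so that is the treewidth.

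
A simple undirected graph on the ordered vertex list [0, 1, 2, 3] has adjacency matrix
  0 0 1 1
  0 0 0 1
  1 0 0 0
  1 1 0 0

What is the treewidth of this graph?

1

A width-1 tree decomposition is:
Bags: B1 = {1, 3}  B2 = {0, 3}  B3 = {0, 2}
Tree: B1–B2, B2–B3
The largest bag has 2 vertices, giving width 1; this decomposition certifies tw(G) ≤ 1. G has an edge, so its treewidth is at least 1. Hence tw(G) = 1 exactly.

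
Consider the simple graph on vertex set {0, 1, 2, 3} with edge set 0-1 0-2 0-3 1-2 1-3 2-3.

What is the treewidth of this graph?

A width-3 tree decomposition is:
Bags: B1 = {0, 1, 2, 3}
Tree: (single bag)
A single bag containing all 4 vertices is trivially a valid decomposition of width 3. Conversely, {0, 1, 2, 3} is a clique of size 4, and the vertices of any clique must share a bag in every tree decomposition; so some bag has ≥ 4 vertices and tw(G) ≥ 3. Combining the bounds, tw(G) = 3.

3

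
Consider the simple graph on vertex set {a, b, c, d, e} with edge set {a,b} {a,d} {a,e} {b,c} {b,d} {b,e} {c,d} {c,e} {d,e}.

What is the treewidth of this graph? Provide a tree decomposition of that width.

Treewidth 3.
Bags: B1 = {b, c, d, e}  B2 = {a, b, d, e}
Tree: B1–B2

Each bag holds 4 vertices, so the decomposition has width 3, which upper-bounds the treewidth. For the lower bound, the 4 vertices {b, c, d, e} are pairwise adjacent, and any tree decomposition puts a clique entirely inside one bag — forcing width ≥ 3. The upper and lower bounds meet at 3, so that is the treewidth.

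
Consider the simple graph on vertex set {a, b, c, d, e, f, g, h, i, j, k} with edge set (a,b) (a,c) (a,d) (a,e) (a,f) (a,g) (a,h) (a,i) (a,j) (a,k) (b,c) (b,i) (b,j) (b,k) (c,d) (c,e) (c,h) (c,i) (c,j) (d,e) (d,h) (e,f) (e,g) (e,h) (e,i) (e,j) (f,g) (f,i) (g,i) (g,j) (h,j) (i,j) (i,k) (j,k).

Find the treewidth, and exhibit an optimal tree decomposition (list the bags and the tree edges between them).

The largest bag has 5 vertices, giving width 4; this decomposition certifies tw(G) ≤ 4. Conversely, {a, c, d, e, h} is a clique of size 5, and the vertices of any clique must share a bag in every tree decomposition; so some bag has ≥ 5 vertices and tw(G) ≥ 4. Hence tw(G) = 4 exactly.

Treewidth 4.
One optimal decomposition is:
Bags: B1 = {a, b, c, i, j}  B2 = {a, c, e, i, j}  B3 = {a, e, g, i, j}  B4 = {a, c, e, h, j}  B5 = {a, c, d, e, h}  B6 = {a, b, i, j, k}  B7 = {a, e, f, g, i}
Tree: B1–B2, B2–B3, B2–B4, B4–B5, B1–B6, B3–B7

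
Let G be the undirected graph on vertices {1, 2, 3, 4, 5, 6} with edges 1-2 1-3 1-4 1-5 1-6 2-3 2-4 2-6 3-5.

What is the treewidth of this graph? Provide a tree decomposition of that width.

Treewidth 2.
Bags: B1 = {1, 2, 3}  B2 = {1, 2, 6}  B3 = {1, 2, 4}  B4 = {1, 3, 5}
Tree: B1–B2, B2–B3, B1–B4

The largest bag has 3 vertices, giving width 2; this decomposition certifies tw(G) ≤ 2. On the other hand G contains the 3-clique {1, 2, 3}. A clique must lie in a single bag of any decomposition, so no decomposition can have width below 2. Hence tw(G) = 2 exactly.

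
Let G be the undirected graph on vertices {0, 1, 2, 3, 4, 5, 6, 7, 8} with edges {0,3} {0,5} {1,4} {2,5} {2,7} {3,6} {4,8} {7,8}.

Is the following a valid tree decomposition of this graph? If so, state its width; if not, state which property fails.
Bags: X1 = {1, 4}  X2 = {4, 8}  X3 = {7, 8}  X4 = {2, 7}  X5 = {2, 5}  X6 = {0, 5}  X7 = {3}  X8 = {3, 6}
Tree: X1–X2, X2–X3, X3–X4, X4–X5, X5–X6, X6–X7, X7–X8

A tree decomposition must satisfy three properties: every vertex lies in some bag; for every edge, both endpoints lie together in some bag; and for every vertex, the bags containing it form a connected subtree. Here edge (0,3) lies in no bag, so the decomposition is invalid.

No — edge (0,3) lies in no bag.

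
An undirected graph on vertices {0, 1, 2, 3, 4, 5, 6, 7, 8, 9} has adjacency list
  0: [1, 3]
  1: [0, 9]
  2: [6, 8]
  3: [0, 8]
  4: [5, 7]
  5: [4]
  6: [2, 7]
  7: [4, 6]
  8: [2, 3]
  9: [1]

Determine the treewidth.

A width-1 tree decomposition is:
Bags: B1 = {1, 9}  B2 = {0, 1}  B3 = {0, 3}  B4 = {3, 8}  B5 = {2, 8}  B6 = {2, 6}  B7 = {6, 7}  B8 = {4, 7}  B9 = {4, 5}
Tree: B1–B2, B2–B3, B3–B4, B4–B5, B5–B6, B6–B7, B7–B8, B8–B9
Every bag has size at most 2, so the width is 2 − 1 = 1 and tw(G) ≤ 1. Since G has at least one edge (e.g. 9–1), it is not an edgeless graph, so tw(G) ≥ 1. Therefore the treewidth is 1.

1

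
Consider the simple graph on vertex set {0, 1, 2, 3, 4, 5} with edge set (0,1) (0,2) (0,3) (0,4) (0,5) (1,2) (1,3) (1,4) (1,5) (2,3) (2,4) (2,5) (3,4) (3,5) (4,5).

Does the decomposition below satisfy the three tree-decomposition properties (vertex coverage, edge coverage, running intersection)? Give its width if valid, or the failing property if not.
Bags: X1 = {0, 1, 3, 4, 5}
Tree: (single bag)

A tree decomposition must satisfy three properties: every vertex lies in some bag; for every edge, both endpoints lie together in some bag; and for every vertex, the bags containing it form a connected subtree. Here vertex 2 appears in no bag, so the decomposition is invalid.

No — vertex 2 appears in no bag.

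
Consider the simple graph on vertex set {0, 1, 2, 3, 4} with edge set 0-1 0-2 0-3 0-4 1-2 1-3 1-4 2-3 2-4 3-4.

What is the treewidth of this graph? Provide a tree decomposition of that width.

Treewidth 4.
One such decomposition:
Bags: B1 = {0, 1, 2, 3, 4}
Tree: (single bag)

With just one bag of size 5, the width is 5 − 1 = 4, so tw(G) ≤ 4. Conversely, {0, 1, 2, 3, 4} is a clique of size 5, and the vertices of any clique must share a bag in every tree decomposition; so some bag has ≥ 5 vertices and tw(G) ≥ 4. Hence tw(G) = 4 exactly.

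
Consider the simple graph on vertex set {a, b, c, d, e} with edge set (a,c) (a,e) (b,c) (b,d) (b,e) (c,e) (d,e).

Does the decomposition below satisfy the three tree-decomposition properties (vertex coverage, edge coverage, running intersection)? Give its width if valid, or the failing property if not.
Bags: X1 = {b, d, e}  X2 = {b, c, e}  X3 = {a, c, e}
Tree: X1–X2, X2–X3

Yes; width 2.

Vertex coverage: the bags together contain {a, b, c, d, e}, the full vertex set. Edge coverage: each edge of G has both endpoints in at least one bag. Running intersection: for every vertex, the bags containing it form a connected subtree. All three properties hold, so this is a valid tree decomposition of width max|bag| − 1 = 2, and hence tw(G) ≤ 2.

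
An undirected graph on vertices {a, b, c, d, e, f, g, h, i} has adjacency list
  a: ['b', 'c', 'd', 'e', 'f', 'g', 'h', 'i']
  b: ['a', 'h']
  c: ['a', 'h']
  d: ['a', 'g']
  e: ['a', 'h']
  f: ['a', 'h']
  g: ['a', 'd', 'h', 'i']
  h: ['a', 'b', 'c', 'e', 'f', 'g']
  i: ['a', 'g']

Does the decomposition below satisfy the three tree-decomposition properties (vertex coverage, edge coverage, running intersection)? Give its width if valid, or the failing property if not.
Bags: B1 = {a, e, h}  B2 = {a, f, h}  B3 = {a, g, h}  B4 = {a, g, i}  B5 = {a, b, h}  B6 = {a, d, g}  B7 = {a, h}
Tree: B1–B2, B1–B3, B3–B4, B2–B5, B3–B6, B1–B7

A tree decomposition must satisfy three properties: every vertex lies in some bag; for every edge, both endpoints lie together in some bag; and for every vertex, the bags containing it form a connected subtree. Here vertex c appears in no bag, so the decomposition is invalid.

No — vertex c appears in no bag.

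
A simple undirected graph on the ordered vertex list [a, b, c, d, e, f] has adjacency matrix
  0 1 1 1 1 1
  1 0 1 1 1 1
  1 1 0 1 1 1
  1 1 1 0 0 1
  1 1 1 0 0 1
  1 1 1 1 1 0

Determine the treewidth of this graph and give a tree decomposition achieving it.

Each bag holds 5 vertices, so the decomposition has width 4, which upper-bounds the treewidth. On the other hand G contains the 5-clique {a, b, c, d, f}. A clique must lie in a single bag of any decomposition, so no decomposition can have width below 4. Combining the bounds, tw(G) = 4.

Treewidth 4.
Bags: B1 = {a, b, c, d, f}  B2 = {a, b, c, e, f}
Tree: B1–B2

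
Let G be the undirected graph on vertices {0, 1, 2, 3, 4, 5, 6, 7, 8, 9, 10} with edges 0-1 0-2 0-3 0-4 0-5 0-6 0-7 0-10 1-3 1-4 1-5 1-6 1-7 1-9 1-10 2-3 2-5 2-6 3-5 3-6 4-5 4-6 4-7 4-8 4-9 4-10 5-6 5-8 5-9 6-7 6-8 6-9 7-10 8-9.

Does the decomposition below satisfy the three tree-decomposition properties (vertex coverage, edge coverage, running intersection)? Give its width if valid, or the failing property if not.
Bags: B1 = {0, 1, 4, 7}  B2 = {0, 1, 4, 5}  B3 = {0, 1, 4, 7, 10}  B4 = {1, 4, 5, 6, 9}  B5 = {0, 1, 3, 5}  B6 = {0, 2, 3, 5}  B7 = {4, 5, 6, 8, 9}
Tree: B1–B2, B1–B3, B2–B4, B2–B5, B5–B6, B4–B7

No — edge (6,0) lies in no bag.

A tree decomposition must satisfy three properties: every vertex lies in some bag; for every edge, both endpoints lie together in some bag; and for every vertex, the bags containing it form a connected subtree. Here edge (6,0) lies in no bag, so the decomposition is invalid.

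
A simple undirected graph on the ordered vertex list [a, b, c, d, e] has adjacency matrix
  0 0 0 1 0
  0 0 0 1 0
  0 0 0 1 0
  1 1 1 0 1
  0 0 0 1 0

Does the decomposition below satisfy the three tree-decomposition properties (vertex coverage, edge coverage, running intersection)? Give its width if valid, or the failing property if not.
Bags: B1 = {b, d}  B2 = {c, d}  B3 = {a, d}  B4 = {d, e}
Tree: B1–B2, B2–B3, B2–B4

Yes; width 1.

Vertex coverage: the bags together contain {a, b, c, d, e}, the full vertex set. Edge coverage: each edge of G has both endpoints in at least one bag. Running intersection: for every vertex, the bags containing it form a connected subtree. All three properties hold, so this is a valid tree decomposition of width max|bag| − 1 = 1, and hence tw(G) ≤ 1.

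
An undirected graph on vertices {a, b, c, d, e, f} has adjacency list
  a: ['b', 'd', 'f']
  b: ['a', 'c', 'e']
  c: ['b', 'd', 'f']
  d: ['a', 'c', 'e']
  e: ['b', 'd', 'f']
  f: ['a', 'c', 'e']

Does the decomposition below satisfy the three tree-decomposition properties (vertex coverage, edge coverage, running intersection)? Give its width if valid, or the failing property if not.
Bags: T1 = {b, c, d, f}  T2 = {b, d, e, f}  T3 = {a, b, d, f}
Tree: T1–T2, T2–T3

Yes; width 3.

Every vertex of G appears in some bag (union = {a, b, c, d, e, f}); every edge is covered by a bag; and for each vertex v the set of bags containing v is connected in the bag tree. The decomposition is therefore valid. The largest bag has 4 vertices, so the width is 3.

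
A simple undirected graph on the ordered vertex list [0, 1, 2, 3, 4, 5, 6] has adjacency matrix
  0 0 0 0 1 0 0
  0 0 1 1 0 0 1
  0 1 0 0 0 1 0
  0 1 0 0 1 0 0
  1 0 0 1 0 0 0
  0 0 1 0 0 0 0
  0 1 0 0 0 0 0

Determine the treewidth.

A width-1 tree decomposition is:
Bags: B1 = {1, 2}  B2 = {2, 5}  B3 = {1, 6}  B4 = {1, 3}  B5 = {3, 4}  B6 = {0, 4}
Tree: B1–B2, B1–B3, B3–B4, B4–B5, B5–B6
Every bag has size at most 2, so the width is 2 − 1 = 1 and tw(G) ≤ 1. G has an edge, so its treewidth is at least 1. Therefore the treewidth is 1.

1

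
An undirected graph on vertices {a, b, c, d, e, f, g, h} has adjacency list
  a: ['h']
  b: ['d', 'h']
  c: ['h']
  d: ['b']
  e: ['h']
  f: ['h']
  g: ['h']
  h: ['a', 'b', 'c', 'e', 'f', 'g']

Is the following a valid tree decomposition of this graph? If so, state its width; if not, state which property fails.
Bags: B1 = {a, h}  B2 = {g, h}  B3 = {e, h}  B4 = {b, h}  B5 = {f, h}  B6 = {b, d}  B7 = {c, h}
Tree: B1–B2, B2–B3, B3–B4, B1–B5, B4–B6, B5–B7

Every vertex of G appears in some bag (union = {a, b, c, d, e, f, g, h}); every edge is covered by a bag; and for each vertex v the set of bags containing v is connected in the bag tree. The decomposition is therefore valid. The largest bag has 2 vertices, so the width is 1.

Yes; width 1.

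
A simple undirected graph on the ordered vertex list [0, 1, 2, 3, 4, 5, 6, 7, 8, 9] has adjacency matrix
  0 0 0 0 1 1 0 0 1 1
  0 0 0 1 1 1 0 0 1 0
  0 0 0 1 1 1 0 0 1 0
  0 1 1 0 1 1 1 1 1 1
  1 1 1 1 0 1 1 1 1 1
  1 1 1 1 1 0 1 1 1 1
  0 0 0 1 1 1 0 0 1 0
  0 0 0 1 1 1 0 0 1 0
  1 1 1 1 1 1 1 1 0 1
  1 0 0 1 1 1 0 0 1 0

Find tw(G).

4

A width-4 tree decomposition is:
Bags: B1 = {2, 3, 4, 5, 8}  B2 = {3, 4, 5, 8, 9}  B3 = {0, 4, 5, 8, 9}  B4 = {3, 4, 5, 6, 8}  B5 = {1, 3, 4, 5, 8}  B6 = {3, 4, 5, 7, 8}
Tree: B1–B2, B2–B3, B2–B4, B4–B5, B4–B6
Every bag has size at most 5, so the width is 5 − 1 = 4 and tw(G) ≤ 4. For the lower bound, the 5 vertices {0, 4, 5, 8, 9} are pairwise adjacent, and any tree decomposition puts a clique entirely inside one bag — forcing width ≥ 4. The upper and lower bounds meet at 4, so that is the treewidth.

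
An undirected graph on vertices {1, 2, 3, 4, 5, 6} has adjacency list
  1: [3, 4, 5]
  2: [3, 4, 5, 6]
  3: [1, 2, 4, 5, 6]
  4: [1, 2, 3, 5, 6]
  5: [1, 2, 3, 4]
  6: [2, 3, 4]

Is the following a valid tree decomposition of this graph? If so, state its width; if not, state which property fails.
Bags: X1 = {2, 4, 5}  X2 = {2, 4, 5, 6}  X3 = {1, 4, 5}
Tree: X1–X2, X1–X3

A tree decomposition must satisfy three properties: every vertex lies in some bag; for every edge, both endpoints lie together in some bag; and for every vertex, the bags containing it form a connected subtree. Here vertex 3 appears in no bag, so the decomposition is invalid.

No — vertex 3 appears in no bag.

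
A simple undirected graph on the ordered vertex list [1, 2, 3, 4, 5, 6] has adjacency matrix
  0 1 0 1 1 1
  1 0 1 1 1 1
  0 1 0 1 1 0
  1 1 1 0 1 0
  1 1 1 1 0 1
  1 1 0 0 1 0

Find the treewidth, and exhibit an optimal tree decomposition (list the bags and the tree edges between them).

Each bag holds 4 vertices, so the decomposition has width 3, which upper-bounds the treewidth. For the lower bound, the 4 vertices {1, 2, 4, 5} are pairwise adjacent, and any tree decomposition puts a clique entirely inside one bag — forcing width ≥ 3. The upper and lower bounds meet at 3, so that is the treewidth.

Treewidth 3.
One such decomposition:
Bags: B1 = {1, 2, 4, 5}  B2 = {1, 2, 5, 6}  B3 = {2, 3, 4, 5}
Tree: B1–B2, B1–B3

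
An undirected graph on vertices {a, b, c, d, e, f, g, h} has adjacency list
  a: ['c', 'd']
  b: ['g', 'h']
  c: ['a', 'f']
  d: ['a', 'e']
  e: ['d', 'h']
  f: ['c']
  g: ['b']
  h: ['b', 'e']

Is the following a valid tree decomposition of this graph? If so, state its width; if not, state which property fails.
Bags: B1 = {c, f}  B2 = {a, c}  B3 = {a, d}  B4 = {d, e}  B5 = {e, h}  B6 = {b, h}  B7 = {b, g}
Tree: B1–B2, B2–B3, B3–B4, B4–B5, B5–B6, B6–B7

Vertex coverage: the bags together contain {a, b, c, d, e, f, g, h}, the full vertex set. Edge coverage: each edge of G has both endpoints in at least one bag. Running intersection: for every vertex, the bags containing it form a connected subtree. All three properties hold, so this is a valid tree decomposition of width max|bag| − 1 = 1, and hence tw(G) ≤ 1.

Yes; width 1.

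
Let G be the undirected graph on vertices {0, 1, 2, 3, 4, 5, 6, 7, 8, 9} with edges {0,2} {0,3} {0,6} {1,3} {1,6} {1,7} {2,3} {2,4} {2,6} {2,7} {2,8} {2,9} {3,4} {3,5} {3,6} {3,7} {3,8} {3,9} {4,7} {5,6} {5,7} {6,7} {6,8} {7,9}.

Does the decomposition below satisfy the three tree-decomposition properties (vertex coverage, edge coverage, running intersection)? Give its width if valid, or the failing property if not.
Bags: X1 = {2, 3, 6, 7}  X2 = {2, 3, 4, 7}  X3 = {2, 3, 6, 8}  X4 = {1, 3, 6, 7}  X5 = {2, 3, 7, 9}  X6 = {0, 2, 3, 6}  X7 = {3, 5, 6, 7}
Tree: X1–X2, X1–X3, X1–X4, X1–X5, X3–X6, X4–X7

Every vertex of G appears in some bag (union = {0, 1, 2, 3, 4, 5, 6, 7, 8, 9}); every edge is covered by a bag; and for each vertex v the set of bags containing v is connected in the bag tree. The decomposition is therefore valid. The largest bag has 4 vertices, so the width is 3.

Yes; width 3.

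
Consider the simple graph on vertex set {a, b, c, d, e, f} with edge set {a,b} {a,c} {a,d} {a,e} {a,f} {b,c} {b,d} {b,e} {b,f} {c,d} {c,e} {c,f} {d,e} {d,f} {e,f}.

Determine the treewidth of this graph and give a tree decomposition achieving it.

Treewidth 5.
One such decomposition:
Bags: B1 = {a, b, c, d, e, f}
Tree: (single bag)

A single bag containing all 6 vertices is trivially a valid decomposition of width 5. On the other hand G contains the 6-clique {a, b, c, d, e, f}. A clique must lie in a single bag of any decomposition, so no decomposition can have width below 5. Hence tw(G) = 5 exactly.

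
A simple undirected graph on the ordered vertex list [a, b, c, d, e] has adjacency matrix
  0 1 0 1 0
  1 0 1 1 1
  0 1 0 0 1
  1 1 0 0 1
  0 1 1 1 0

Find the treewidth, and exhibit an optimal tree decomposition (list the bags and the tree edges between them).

Treewidth 2.
One optimal decomposition is:
Bags: B1 = {a, b, d}  B2 = {b, d, e}  B3 = {b, c, e}
Tree: B1–B2, B2–B3

The largest bag has 3 vertices, giving width 2; this decomposition certifies tw(G) ≤ 2. On the other hand G contains the 3-clique {b, d, e}. A clique must lie in a single bag of any decomposition, so no decomposition can have width below 2. The upper and lower bounds meet at 2, so that is the treewidth.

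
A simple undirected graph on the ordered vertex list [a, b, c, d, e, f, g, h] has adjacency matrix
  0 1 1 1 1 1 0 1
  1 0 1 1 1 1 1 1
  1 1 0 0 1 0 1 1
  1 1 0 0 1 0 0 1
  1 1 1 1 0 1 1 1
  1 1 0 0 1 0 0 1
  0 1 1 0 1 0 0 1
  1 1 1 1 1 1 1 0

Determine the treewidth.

A width-4 tree decomposition is:
Bags: B1 = {a, b, c, e, h}  B2 = {a, b, d, e, h}  B3 = {b, c, e, g, h}  B4 = {a, b, e, f, h}
Tree: B1–B2, B1–B3, B1–B4
The largest bag has 5 vertices, giving width 4; this decomposition certifies tw(G) ≤ 4. On the other hand G contains the 5-clique {b, c, e, g, h}. A clique must lie in a single bag of any decomposition, so no decomposition can have width below 4. Hence tw(G) = 4 exactly.

4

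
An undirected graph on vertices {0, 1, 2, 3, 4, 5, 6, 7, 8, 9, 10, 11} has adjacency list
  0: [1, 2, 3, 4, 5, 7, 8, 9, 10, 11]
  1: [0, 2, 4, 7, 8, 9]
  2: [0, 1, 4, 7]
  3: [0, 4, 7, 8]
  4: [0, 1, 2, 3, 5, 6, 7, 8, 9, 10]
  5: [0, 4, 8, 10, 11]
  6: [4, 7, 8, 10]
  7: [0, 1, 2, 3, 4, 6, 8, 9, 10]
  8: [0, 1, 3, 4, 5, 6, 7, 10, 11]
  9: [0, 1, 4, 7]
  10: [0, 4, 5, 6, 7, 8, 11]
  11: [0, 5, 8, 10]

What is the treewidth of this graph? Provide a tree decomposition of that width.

The largest bag has 5 vertices, giving width 4; this decomposition certifies tw(G) ≤ 4. Conversely, {0, 5, 8, 10, 11} is a clique of size 5, and the vertices of any clique must share a bag in every tree decomposition; so some bag has ≥ 5 vertices and tw(G) ≥ 4. Combining the bounds, tw(G) = 4.

Treewidth 4.
Bags: B1 = {0, 4, 7, 8, 10}  B2 = {0, 4, 5, 8, 10}  B3 = {0, 1, 4, 7, 8}  B4 = {0, 1, 2, 4, 7}  B5 = {4, 6, 7, 8, 10}  B6 = {0, 5, 8, 10, 11}  B7 = {0, 3, 4, 7, 8}  B8 = {0, 1, 4, 7, 9}
Tree: B1–B2, B1–B3, B3–B4, B1–B5, B2–B6, B1–B7, B3–B8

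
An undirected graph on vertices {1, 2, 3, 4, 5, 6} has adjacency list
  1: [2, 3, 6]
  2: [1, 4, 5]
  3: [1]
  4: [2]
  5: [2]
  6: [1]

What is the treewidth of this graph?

A width-1 tree decomposition is:
Bags: B1 = {1, 2}  B2 = {2, 4}  B3 = {1, 6}  B4 = {1, 3}  B5 = {2, 5}
Tree: B1–B2, B1–B3, B1–B4, B2–B5
Each bag holds 2 vertices, so the decomposition has width 1, which upper-bounds the treewidth. G has an edge, so its treewidth is at least 1. The upper and lower bounds meet at 1, so that is the treewidth.

1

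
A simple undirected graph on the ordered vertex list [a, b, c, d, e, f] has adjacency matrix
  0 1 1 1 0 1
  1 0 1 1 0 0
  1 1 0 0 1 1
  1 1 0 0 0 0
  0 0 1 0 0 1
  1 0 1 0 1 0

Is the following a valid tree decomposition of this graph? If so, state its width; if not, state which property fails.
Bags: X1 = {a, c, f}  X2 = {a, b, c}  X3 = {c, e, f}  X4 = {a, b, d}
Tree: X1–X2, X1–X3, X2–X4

Yes; width 2.

Every vertex of G appears in some bag (union = {a, b, c, d, e, f}); every edge is covered by a bag; and for each vertex v the set of bags containing v is connected in the bag tree. The decomposition is therefore valid. The largest bag has 3 vertices, so the width is 2.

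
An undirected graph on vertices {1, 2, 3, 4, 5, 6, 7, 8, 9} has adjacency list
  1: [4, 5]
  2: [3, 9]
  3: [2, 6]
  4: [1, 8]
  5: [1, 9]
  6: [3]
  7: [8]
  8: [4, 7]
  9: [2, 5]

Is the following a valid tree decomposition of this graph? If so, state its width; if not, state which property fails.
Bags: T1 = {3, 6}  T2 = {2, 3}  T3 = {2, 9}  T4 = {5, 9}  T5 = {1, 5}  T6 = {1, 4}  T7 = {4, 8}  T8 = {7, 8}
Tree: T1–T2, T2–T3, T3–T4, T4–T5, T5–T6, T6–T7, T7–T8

Every vertex of G appears in some bag (union = {1, 2, 3, 4, 5, 6, 7, 8, 9}); every edge is covered by a bag; and for each vertex v the set of bags containing v is connected in the bag tree. The decomposition is therefore valid. The largest bag has 2 vertices, so the width is 1.

Yes; width 1.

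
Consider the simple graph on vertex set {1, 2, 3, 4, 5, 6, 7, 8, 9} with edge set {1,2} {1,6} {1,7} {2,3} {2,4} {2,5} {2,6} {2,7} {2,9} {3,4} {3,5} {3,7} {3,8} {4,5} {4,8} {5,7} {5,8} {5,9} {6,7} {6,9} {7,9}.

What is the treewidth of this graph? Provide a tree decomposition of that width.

Each bag holds 4 vertices, so the decomposition has width 3, which upper-bounds the treewidth. Conversely, {3, 4, 5, 8} is a clique of size 4, and the vertices of any clique must share a bag in every tree decomposition; so some bag has ≥ 4 vertices and tw(G) ≥ 3. The upper and lower bounds meet at 3, so that is the treewidth.

Treewidth 3.
One such decomposition:
Bags: B1 = {2, 3, 5, 7}  B2 = {2, 3, 4, 5}  B3 = {2, 5, 7, 9}  B4 = {2, 6, 7, 9}  B5 = {3, 4, 5, 8}  B6 = {1, 2, 6, 7}
Tree: B1–B2, B1–B3, B3–B4, B2–B5, B4–B6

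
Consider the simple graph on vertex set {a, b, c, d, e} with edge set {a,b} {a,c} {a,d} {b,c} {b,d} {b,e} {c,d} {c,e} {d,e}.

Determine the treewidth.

3

A width-3 tree decomposition is:
Bags: B1 = {b, c, d, e}  B2 = {a, b, c, d}
Tree: B1–B2
Each bag holds 4 vertices, so the decomposition has width 3, which upper-bounds the treewidth. On the other hand G contains the 4-clique {b, c, d, e}. A clique must lie in a single bag of any decomposition, so no decomposition can have width below 3. Therefore the treewidth is 3.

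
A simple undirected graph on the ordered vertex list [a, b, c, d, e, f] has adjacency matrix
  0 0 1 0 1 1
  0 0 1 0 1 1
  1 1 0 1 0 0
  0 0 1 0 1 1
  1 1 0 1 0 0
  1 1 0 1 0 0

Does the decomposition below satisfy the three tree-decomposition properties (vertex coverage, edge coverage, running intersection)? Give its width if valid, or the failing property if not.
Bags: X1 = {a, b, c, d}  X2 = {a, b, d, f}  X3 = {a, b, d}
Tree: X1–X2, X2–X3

No — vertex e appears in no bag.

A tree decomposition must satisfy three properties: every vertex lies in some bag; for every edge, both endpoints lie together in some bag; and for every vertex, the bags containing it form a connected subtree. Here vertex e appears in no bag, so the decomposition is invalid.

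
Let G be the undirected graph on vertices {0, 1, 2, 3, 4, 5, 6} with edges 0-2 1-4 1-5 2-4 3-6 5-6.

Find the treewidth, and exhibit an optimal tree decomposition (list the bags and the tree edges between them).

Each bag holds 2 vertices, so the decomposition has width 1, which upper-bounds the treewidth. G has an edge, so its treewidth is at least 1. Hence tw(G) = 1 exactly.

Treewidth 1.
Bags: B1 = {0, 2}  B2 = {2, 4}  B3 = {1, 4}  B4 = {1, 5}  B5 = {5, 6}  B6 = {3, 6}
Tree: B1–B2, B2–B3, B3–B4, B4–B5, B5–B6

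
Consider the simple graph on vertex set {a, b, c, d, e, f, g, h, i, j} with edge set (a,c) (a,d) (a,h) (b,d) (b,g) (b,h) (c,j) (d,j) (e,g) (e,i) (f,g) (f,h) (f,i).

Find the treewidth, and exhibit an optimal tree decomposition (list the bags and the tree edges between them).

Each bag holds 3 vertices, so the decomposition has width 2, which upper-bounds the treewidth. The edges j–c–a–d–j form a cycle, so G is not a tree and its treewidth is at least 2. The upper and lower bounds meet at 2, so that is the treewidth.

Treewidth 2.
One optimal decomposition is:
Bags: B1 = {c, d, j}  B2 = {a, c, d}  B3 = {a, b, d}  B4 = {a, b, h}  B5 = {b, g, h}  B6 = {f, g, h}  B7 = {e, f, g}  B8 = {e, f, i}
Tree: B1–B2, B2–B3, B3–B4, B4–B5, B5–B6, B6–B7, B7–B8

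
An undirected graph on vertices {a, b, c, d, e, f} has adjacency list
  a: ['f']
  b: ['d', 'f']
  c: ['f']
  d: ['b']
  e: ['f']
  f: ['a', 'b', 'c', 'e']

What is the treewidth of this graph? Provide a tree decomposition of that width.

Treewidth 1.
One optimal decomposition is:
Bags: B1 = {a, f}  B2 = {c, f}  B3 = {b, f}  B4 = {e, f}  B5 = {b, d}
Tree: B1–B2, B1–B3, B2–B4, B3–B5

The largest bag has 2 vertices, giving width 1; this decomposition certifies tw(G) ≤ 1. Since G has at least one edge (e.g. a–f), it is not an edgeless graph, so tw(G) ≥ 1. Combining the bounds, tw(G) = 1.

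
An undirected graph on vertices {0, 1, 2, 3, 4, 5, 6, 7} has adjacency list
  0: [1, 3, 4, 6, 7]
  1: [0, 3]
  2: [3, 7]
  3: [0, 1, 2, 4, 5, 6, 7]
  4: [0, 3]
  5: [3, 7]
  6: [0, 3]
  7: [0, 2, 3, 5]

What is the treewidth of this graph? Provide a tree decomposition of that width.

Treewidth 2.
One such decomposition:
Bags: B1 = {0, 3, 7}  B2 = {3, 5, 7}  B3 = {0, 1, 3}  B4 = {0, 3, 4}  B5 = {0, 3, 6}  B6 = {2, 3, 7}
Tree: B1–B2, B1–B3, B1–B4, B1–B5, B2–B6

The largest bag has 3 vertices, giving width 2; this decomposition certifies tw(G) ≤ 2. On the other hand G contains the 3-clique {0, 1, 3}. A clique must lie in a single bag of any decomposition, so no decomposition can have width below 2. Combining the bounds, tw(G) = 2.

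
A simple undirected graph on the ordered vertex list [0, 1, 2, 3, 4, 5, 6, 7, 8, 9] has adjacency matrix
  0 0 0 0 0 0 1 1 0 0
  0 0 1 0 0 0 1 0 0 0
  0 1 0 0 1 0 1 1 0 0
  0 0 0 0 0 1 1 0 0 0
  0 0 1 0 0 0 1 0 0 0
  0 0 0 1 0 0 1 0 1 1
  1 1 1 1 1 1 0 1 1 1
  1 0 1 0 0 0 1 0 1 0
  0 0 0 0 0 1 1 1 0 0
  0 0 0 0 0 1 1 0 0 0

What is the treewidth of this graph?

2

A width-2 tree decomposition is:
Bags: B1 = {2, 6, 7}  B2 = {1, 2, 6}  B3 = {6, 7, 8}  B4 = {5, 6, 8}  B5 = {2, 4, 6}  B6 = {3, 5, 6}  B7 = {5, 6, 9}  B8 = {0, 6, 7}
Tree: B1–B2, B1–B3, B3–B4, B1–B5, B4–B6, B4–B7, B3–B8
The largest bag has 3 vertices, giving width 2; this decomposition certifies tw(G) ≤ 2. Conversely, {0, 6, 7} is a clique of size 3, and the vertices of any clique must share a bag in every tree decomposition; so some bag has ≥ 3 vertices and tw(G) ≥ 2. Hence tw(G) = 2 exactly.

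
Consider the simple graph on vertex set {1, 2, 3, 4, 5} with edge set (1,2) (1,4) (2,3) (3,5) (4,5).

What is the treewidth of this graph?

A width-2 tree decomposition is:
Bags: B1 = {1, 4, 5}  B2 = {1, 2, 5}  B3 = {2, 3, 5}
Tree: B1–B2, B2–B3
The largest bag has 3 vertices, giving width 2; this decomposition certifies tw(G) ≤ 2. For the lower bound, G contains the cycle 5–4–1–2–3–5, so G is not a forest; only forests have treewidth ≤ 1, hence tw(G) ≥ 2. The upper and lower bounds meet at 2, so that is the treewidth.

2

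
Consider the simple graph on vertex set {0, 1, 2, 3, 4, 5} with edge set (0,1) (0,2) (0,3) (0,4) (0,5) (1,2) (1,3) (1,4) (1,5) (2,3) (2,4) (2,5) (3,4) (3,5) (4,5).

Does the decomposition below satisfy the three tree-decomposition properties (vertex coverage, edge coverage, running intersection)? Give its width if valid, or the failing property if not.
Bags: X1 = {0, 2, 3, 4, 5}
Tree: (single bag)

No — vertex 1 appears in no bag.

A tree decomposition must satisfy three properties: every vertex lies in some bag; for every edge, both endpoints lie together in some bag; and for every vertex, the bags containing it form a connected subtree. Here vertex 1 appears in no bag, so the decomposition is invalid.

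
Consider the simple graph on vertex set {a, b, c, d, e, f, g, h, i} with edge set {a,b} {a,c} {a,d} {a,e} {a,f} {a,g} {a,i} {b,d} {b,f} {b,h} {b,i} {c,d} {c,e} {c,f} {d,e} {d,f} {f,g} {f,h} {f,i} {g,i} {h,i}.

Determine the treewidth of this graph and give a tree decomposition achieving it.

Treewidth 3.
One optimal decomposition is:
Bags: B1 = {a, b, d, f}  B2 = {a, c, d, f}  B3 = {a, b, f, i}  B4 = {b, f, h, i}  B5 = {a, f, g, i}  B6 = {a, c, d, e}
Tree: B1–B2, B1–B3, B3–B4, B3–B5, B2–B6

Each bag holds 4 vertices, so the decomposition has width 3, which upper-bounds the treewidth. For the lower bound, the 4 vertices {a, c, d, e} are pairwise adjacent, and any tree decomposition puts a clique entirely inside one bag — forcing width ≥ 3. The upper and lower bounds meet at 3, so that is the treewidth.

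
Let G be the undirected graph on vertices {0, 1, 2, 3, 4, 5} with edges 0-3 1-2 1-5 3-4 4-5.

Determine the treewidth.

A width-1 tree decomposition is:
Bags: B1 = {1, 2}  B2 = {1, 5}  B3 = {4, 5}  B4 = {3, 4}  B5 = {0, 3}
Tree: B1–B2, B2–B3, B3–B4, B4–B5
Each bag holds 2 vertices, so the decomposition has width 1, which upper-bounds the treewidth. Since G has at least one edge (e.g. 2–1), it is not an edgeless graph, so tw(G) ≥ 1. Combining the bounds, tw(G) = 1.

1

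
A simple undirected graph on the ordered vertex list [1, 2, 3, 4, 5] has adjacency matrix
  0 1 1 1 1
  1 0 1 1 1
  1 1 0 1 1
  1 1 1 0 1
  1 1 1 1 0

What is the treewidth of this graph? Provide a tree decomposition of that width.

With just one bag of size 5, the width is 5 − 1 = 4, so tw(G) ≤ 4. For the lower bound, the 5 vertices {1, 2, 3, 4, 5} are pairwise adjacent, and any tree decomposition puts a clique entirely inside one bag — forcing width ≥ 4. Therefore the treewidth is 4.

Treewidth 4.
Bags: B1 = {1, 2, 3, 4, 5}
Tree: (single bag)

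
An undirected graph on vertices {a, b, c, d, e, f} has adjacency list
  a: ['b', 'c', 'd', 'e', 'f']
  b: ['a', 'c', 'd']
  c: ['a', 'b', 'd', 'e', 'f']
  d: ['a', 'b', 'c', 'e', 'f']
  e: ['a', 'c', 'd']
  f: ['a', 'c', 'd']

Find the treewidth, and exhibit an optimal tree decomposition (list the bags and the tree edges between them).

Treewidth 3.
Bags: B1 = {a, c, d, e}  B2 = {a, c, d, f}  B3 = {a, b, c, d}
Tree: B1–B2, B1–B3

The largest bag has 4 vertices, giving width 3; this decomposition certifies tw(G) ≤ 3. For the lower bound, the 4 vertices {a, c, d, e} are pairwise adjacent, and any tree decomposition puts a clique entirely inside one bag — forcing width ≥ 3. Combining the bounds, tw(G) = 3.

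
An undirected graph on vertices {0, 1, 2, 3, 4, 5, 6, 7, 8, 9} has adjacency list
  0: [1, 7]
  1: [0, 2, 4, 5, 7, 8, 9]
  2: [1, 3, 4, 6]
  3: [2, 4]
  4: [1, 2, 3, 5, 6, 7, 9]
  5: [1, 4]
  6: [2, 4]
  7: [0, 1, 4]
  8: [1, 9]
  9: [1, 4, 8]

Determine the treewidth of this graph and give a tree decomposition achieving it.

Every bag has size at most 3, so the width is 3 − 1 = 2 and tw(G) ≤ 2. Conversely, {0, 1, 7} is a clique of size 3, and the vertices of any clique must share a bag in every tree decomposition; so some bag has ≥ 3 vertices and tw(G) ≥ 2. The upper and lower bounds meet at 2, so that is the treewidth.

Treewidth 2.
One such decomposition:
Bags: B1 = {1, 4, 9}  B2 = {1, 4, 7}  B3 = {1, 2, 4}  B4 = {2, 4, 6}  B5 = {1, 4, 5}  B6 = {1, 8, 9}  B7 = {0, 1, 7}  B8 = {2, 3, 4}
Tree: B1–B2, B2–B3, B3–B4, B1–B5, B1–B6, B2–B7, B3–B8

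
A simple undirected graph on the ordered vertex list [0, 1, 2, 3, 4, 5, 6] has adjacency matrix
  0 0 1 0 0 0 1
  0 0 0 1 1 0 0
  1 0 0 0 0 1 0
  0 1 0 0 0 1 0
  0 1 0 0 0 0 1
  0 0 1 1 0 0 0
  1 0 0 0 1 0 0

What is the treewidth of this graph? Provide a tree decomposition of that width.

Every bag has size at most 3, so the width is 3 − 1 = 2 and tw(G) ≤ 2. The edges 6–4–1–3–5–2–0–6 form a cycle, so G is not a tree and its treewidth is at least 2. Therefore the treewidth is 2.

Treewidth 2.
One such decomposition:
Bags: B1 = {1, 4, 6}  B2 = {1, 3, 6}  B3 = {3, 5, 6}  B4 = {2, 5, 6}  B5 = {0, 2, 6}
Tree: B1–B2, B2–B3, B3–B4, B4–B5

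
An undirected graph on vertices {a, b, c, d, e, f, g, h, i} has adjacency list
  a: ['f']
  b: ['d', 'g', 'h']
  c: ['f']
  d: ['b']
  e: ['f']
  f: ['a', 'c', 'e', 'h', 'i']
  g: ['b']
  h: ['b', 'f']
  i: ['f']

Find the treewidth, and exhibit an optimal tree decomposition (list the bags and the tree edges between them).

Treewidth 1.
One optimal decomposition is:
Bags: B1 = {b, h}  B2 = {f, h}  B3 = {a, f}  B4 = {e, f}  B5 = {c, f}  B6 = {b, d}  B7 = {b, g}  B8 = {f, i}
Tree: B1–B2, B2–B3, B2–B4, B2–B5, B1–B6, B6–B7, B4–B8

Each bag holds 2 vertices, so the decomposition has width 1, which upper-bounds the treewidth. G has an edge, so its treewidth is at least 1. Therefore the treewidth is 1.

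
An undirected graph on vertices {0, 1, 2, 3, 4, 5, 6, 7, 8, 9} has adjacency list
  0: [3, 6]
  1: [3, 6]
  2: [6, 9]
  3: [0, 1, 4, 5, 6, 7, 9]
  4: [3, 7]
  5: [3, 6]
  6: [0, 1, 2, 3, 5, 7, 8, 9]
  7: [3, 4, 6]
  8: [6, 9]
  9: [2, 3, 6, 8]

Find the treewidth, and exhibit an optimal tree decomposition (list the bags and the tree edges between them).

Each bag holds 3 vertices, so the decomposition has width 2, which upper-bounds the treewidth. On the other hand G contains the 3-clique {3, 4, 7}. A clique must lie in a single bag of any decomposition, so no decomposition can have width below 2. Hence tw(G) = 2 exactly.

Treewidth 2.
One such decomposition:
Bags: B1 = {3, 6, 9}  B2 = {3, 6, 7}  B3 = {3, 5, 6}  B4 = {6, 8, 9}  B5 = {0, 3, 6}  B6 = {3, 4, 7}  B7 = {2, 6, 9}  B8 = {1, 3, 6}
Tree: B1–B2, B2–B3, B1–B4, B1–B5, B2–B6, B4–B7, B2–B8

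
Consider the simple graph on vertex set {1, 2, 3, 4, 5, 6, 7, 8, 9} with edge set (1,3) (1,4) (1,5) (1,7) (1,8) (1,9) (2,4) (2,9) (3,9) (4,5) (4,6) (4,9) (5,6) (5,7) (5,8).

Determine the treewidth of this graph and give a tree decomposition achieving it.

Treewidth 2.
One such decomposition:
Bags: B1 = {2, 4, 9}  B2 = {1, 4, 9}  B3 = {1, 4, 5}  B4 = {1, 5, 7}  B5 = {1, 5, 8}  B6 = {1, 3, 9}  B7 = {4, 5, 6}
Tree: B1–B2, B2–B3, B3–B4, B4–B5, B2–B6, B3–B7

Each bag holds 3 vertices, so the decomposition has width 2, which upper-bounds the treewidth. For the lower bound, the 3 vertices {1, 3, 9} are pairwise adjacent, and any tree decomposition puts a clique entirely inside one bag — forcing width ≥ 2. Hence tw(G) = 2 exactly.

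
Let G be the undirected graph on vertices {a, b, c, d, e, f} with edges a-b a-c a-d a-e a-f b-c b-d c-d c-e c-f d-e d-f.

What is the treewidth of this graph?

3

A width-3 tree decomposition is:
Bags: B1 = {a, b, c, d}  B2 = {a, c, d, e}  B3 = {a, c, d, f}
Tree: B1–B2, B1–B3
Each bag holds 4 vertices, so the decomposition has width 3, which upper-bounds the treewidth. On the other hand G contains the 4-clique {a, c, d, e}. A clique must lie in a single bag of any decomposition, so no decomposition can have width below 3. Therefore the treewidth is 3.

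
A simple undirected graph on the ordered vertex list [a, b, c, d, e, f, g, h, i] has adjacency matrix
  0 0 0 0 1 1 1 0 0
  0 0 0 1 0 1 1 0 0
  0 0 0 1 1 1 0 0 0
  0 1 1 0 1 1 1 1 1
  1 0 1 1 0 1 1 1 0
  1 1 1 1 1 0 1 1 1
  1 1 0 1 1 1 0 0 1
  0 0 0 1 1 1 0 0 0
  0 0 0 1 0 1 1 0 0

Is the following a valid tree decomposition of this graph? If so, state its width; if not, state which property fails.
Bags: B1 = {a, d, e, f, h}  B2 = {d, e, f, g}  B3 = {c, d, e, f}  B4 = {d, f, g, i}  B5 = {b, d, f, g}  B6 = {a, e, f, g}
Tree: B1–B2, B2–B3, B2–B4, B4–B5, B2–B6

A tree decomposition must satisfy three properties: every vertex lies in some bag; for every edge, both endpoints lie together in some bag; and for every vertex, the bags containing it form a connected subtree. Here bags containing vertex a are not connected in the tree, so the decomposition is invalid.

No — bags containing vertex a are not connected in the tree.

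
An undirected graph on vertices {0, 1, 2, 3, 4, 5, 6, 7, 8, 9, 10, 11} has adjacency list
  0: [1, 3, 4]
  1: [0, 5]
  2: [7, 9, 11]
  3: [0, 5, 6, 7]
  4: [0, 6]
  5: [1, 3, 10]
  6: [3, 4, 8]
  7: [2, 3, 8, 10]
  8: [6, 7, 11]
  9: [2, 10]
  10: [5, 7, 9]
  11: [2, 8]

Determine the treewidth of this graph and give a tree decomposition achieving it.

Treewidth 3.
One such decomposition:
Bags: B1 = {0, 1, 4, 5}  B2 = {0, 3, 4, 5}  B3 = {3, 4, 5, 6}  B4 = {3, 5, 6, 10}  B5 = {3, 6, 7, 10}  B6 = {6, 7, 8, 10}  B7 = {7, 8, 9, 10}  B8 = {2, 7, 8, 9}  B9 = {2, 8, 9, 11}
Tree: B1–B2, B2–B3, B3–B4, B4–B5, B5–B6, B6–B7, B7–B8, B8–B9

Every bag has size at most 4, so the width is 4 − 1 = 3 and tw(G) ≤ 3. For the lower bound: the 4 vertex sets {0,1,4}, {5}, {3}, {6,7,8,10} are disjoint, each induces a connected subgraph, and every pair is joined by at least one edge of G. Contracting each set to a single vertex therefore yields K_{4} as a minor, and since treewidth is minor-monotone, tw(G) ≥ tw(K_{4}) = 3. The upper and lower bounds meet at 3, so that is the treewidth.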